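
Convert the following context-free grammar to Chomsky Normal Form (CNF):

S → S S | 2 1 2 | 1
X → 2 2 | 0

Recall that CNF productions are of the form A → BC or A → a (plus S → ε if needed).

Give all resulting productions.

T2 → 2; T1 → 1; S → 1; X → 0; S → S S; S → T2 X0; X0 → T1 T2; X → T2 T2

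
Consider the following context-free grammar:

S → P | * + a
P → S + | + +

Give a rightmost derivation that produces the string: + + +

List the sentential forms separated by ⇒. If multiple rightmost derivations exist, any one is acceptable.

S ⇒ P ⇒ S + ⇒ P + ⇒ + + +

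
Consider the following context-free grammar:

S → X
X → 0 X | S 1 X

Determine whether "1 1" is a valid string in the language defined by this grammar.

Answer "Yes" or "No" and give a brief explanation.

No - no valid derivation exists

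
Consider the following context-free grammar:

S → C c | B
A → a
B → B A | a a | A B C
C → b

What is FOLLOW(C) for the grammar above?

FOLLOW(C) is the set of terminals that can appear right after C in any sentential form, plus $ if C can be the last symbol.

We compute FOLLOW(C) using the standard algorithm.
FOLLOW(S) starts with {$}.
FIRST(A) = {a}
FIRST(B) = {a}
FIRST(C) = {b}
FIRST(S) = {a, b}
FOLLOW(A) = {$, a, b}
FOLLOW(B) = {$, a, b}
FOLLOW(C) = {$, a, b, c}
FOLLOW(S) = {$}
Therefore, FOLLOW(C) = {$, a, b, c}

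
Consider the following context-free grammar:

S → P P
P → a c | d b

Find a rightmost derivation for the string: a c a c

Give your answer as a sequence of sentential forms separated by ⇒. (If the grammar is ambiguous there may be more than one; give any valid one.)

S ⇒ P P ⇒ P a c ⇒ a c a c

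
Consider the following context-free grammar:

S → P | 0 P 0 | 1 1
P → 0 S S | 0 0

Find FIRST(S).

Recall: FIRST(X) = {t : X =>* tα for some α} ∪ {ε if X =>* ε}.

We compute FIRST(S) using the standard algorithm.
FIRST(P) = {0}
FIRST(S) = {0, 1}
Therefore, FIRST(S) = {0, 1}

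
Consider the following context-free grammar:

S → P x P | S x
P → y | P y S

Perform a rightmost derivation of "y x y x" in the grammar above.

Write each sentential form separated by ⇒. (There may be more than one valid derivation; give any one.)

S ⇒ S x ⇒ P x P x ⇒ P x y x ⇒ y x y x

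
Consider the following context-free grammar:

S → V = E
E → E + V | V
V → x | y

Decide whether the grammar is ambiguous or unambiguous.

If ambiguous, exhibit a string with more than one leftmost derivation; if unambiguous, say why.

Unambiguous - every string in the language has a unique leftmost derivation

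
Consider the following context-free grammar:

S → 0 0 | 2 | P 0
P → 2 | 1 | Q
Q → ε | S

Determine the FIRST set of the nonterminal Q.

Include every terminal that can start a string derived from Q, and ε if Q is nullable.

We compute FIRST(Q) using the standard algorithm.
FIRST(P) = {0, 1, 2, ε}
FIRST(Q) = {0, 1, 2, ε}
FIRST(S) = {0, 1, 2}
Therefore, FIRST(Q) = {0, 1, 2, ε}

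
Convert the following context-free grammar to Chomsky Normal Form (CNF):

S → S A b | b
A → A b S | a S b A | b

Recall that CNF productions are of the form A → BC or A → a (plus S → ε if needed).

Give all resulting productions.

TB → b; S → b; TA → a; A → b; S → S X0; X0 → A TB; A → A X1; X1 → TB S; A → TA X2; X2 → S X3; X3 → TB A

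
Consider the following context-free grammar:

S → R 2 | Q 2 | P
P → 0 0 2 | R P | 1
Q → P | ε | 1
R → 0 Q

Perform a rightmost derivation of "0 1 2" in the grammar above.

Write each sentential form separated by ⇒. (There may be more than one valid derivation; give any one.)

S ⇒ R 2 ⇒ 0 Q 2 ⇒ 0 1 2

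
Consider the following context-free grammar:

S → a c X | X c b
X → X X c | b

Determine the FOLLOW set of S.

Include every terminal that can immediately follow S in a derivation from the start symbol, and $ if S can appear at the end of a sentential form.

We compute FOLLOW(S) using the standard algorithm.
FOLLOW(S) starts with {$}.
FIRST(S) = {a, b}
FIRST(X) = {b}
FOLLOW(S) = {$}
FOLLOW(X) = {$, b, c}
Therefore, FOLLOW(S) = {$}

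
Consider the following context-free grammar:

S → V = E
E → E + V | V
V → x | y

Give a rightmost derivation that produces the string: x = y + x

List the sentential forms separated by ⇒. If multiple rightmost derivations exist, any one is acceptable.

S ⇒ V = E ⇒ V = E + V ⇒ V = E + x ⇒ V = V + x ⇒ V = y + x ⇒ x = y + x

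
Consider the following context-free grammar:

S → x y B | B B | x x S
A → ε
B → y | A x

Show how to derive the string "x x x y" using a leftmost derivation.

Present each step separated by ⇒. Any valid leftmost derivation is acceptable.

S ⇒ x x S ⇒ x x B B ⇒ x x A x B ⇒ x x x B ⇒ x x x y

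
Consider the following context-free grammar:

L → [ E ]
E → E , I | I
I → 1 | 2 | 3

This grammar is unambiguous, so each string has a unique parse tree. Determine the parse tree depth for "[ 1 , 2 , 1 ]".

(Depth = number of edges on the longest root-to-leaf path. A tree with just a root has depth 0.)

5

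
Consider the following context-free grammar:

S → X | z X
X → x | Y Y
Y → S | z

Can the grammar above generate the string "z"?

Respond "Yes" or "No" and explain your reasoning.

No - no valid derivation exists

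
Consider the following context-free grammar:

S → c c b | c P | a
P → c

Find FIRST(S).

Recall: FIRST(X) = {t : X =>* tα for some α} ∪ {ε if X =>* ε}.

We compute FIRST(S) using the standard algorithm.
FIRST(P) = {c}
FIRST(S) = {a, c}
Therefore, FIRST(S) = {a, c}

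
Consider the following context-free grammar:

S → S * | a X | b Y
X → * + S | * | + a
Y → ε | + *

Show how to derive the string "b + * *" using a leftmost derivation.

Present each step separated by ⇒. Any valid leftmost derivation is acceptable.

S ⇒ S * ⇒ b Y * ⇒ b + * *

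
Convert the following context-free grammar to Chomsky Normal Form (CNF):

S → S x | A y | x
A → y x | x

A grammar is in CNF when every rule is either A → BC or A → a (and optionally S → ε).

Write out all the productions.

TX → x; TY → y; S → x; A → x; S → S TX; S → A TY; A → TY TX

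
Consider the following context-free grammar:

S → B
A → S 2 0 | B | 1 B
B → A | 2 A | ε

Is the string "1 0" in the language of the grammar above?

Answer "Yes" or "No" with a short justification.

No - no valid derivation exists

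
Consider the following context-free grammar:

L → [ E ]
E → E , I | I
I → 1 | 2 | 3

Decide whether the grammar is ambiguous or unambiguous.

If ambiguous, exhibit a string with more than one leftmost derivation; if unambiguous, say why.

Unambiguous - every string in the language has a unique leftmost derivation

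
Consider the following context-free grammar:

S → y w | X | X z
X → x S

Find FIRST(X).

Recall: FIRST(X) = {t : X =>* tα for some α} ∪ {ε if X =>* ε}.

We compute FIRST(X) using the standard algorithm.
FIRST(S) = {x, y}
FIRST(X) = {x}
Therefore, FIRST(X) = {x}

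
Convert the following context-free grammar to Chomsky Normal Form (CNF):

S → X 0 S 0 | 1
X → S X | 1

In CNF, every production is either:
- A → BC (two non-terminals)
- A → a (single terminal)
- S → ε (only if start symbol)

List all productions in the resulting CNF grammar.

T0 → 0; S → 1; X → 1; S → X X0; X0 → T0 X1; X1 → S T0; X → S X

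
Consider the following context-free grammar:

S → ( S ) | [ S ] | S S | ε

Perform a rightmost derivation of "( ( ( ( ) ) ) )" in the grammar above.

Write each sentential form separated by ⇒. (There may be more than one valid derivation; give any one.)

S ⇒ ( S ) ⇒ ( ( S ) ) ⇒ ( ( ( S ) ) ) ⇒ ( ( ( ( S ) ) ) ) ⇒ ( ( ( ( ) ) ) )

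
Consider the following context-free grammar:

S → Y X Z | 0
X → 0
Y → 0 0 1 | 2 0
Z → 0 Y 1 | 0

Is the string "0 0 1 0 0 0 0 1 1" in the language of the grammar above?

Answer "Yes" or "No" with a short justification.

Yes - a valid derivation exists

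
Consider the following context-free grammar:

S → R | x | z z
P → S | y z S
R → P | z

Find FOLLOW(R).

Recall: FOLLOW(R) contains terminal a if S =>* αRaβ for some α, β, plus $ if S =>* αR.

We compute FOLLOW(R) using the standard algorithm.
FOLLOW(S) starts with {$}.
FIRST(P) = {x, y, z}
FIRST(R) = {x, y, z}
FIRST(S) = {x, y, z}
FOLLOW(P) = {$}
FOLLOW(R) = {$}
FOLLOW(S) = {$}
Therefore, FOLLOW(R) = {$}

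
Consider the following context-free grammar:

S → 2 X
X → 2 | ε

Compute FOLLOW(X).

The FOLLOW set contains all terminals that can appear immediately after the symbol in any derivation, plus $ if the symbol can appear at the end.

We compute FOLLOW(X) using the standard algorithm.
FOLLOW(S) starts with {$}.
FIRST(S) = {2}
FIRST(X) = {2, ε}
FOLLOW(S) = {$}
FOLLOW(X) = {$}
Therefore, FOLLOW(X) = {$}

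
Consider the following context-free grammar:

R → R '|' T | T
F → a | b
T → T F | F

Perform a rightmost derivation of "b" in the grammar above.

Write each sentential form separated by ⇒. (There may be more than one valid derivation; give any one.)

R ⇒ T ⇒ F ⇒ b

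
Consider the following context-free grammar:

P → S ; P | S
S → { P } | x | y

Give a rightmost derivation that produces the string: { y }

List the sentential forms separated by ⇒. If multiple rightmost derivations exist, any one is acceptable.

P ⇒ S ⇒ { P } ⇒ { S } ⇒ { y }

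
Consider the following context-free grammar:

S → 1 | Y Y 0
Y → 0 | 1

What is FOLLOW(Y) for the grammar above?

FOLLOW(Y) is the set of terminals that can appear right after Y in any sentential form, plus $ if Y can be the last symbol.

We compute FOLLOW(Y) using the standard algorithm.
FOLLOW(S) starts with {$}.
FIRST(S) = {0, 1}
FIRST(Y) = {0, 1}
FOLLOW(S) = {$}
FOLLOW(Y) = {0, 1}
Therefore, FOLLOW(Y) = {0, 1}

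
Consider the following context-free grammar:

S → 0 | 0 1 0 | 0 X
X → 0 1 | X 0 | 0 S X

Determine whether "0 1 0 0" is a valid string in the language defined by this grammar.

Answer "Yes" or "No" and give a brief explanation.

No - no valid derivation exists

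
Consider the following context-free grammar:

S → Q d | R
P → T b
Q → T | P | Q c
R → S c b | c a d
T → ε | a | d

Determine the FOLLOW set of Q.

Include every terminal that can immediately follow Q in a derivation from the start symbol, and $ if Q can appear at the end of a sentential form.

We compute FOLLOW(Q) using the standard algorithm.
FOLLOW(S) starts with {$}.
FIRST(P) = {a, b, d}
FIRST(Q) = {a, b, c, d, ε}
FIRST(R) = {a, b, c, d}
FIRST(S) = {a, b, c, d}
FIRST(T) = {a, d, ε}
FOLLOW(P) = {c, d}
FOLLOW(Q) = {c, d}
FOLLOW(R) = {$, c}
FOLLOW(S) = {$, c}
FOLLOW(T) = {b, c, d}
Therefore, FOLLOW(Q) = {c, d}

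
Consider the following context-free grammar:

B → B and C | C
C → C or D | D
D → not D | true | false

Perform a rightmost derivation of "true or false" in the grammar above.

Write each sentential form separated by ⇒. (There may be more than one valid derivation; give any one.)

B ⇒ C ⇒ C or D ⇒ C or false ⇒ D or false ⇒ true or false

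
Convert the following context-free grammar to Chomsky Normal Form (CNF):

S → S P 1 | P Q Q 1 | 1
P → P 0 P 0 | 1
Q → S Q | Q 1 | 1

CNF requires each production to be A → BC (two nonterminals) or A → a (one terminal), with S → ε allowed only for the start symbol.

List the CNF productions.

T1 → 1; S → 1; T0 → 0; P → 1; Q → 1; S → S X0; X0 → P T1; S → P X1; X1 → Q X2; X2 → Q T1; P → P X3; X3 → T0 X4; X4 → P T0; Q → S Q; Q → Q T1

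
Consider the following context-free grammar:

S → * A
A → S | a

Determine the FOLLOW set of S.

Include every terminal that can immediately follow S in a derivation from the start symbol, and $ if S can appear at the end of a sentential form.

We compute FOLLOW(S) using the standard algorithm.
FOLLOW(S) starts with {$}.
FIRST(A) = {*, a}
FIRST(S) = {*}
FOLLOW(A) = {$}
FOLLOW(S) = {$}
Therefore, FOLLOW(S) = {$}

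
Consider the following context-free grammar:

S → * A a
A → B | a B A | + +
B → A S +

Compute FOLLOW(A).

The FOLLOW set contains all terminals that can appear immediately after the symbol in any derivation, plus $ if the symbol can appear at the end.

We compute FOLLOW(A) using the standard algorithm.
FOLLOW(S) starts with {$}.
FIRST(A) = {+, a}
FIRST(B) = {+, a}
FIRST(S) = {*}
FOLLOW(A) = {*, a}
FOLLOW(B) = {*, +, a}
FOLLOW(S) = {$, +}
Therefore, FOLLOW(A) = {*, a}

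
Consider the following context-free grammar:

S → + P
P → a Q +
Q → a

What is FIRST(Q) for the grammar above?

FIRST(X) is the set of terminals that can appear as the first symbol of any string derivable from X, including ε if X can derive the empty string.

We compute FIRST(Q) using the standard algorithm.
FIRST(P) = {a}
FIRST(Q) = {a}
FIRST(S) = {+}
Therefore, FIRST(Q) = {a}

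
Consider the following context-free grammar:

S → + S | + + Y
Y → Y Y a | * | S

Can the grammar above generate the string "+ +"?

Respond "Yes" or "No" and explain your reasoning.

No - no valid derivation exists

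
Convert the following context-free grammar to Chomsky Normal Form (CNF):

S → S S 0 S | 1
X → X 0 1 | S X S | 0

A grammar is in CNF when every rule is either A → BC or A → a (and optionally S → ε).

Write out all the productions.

T0 → 0; S → 1; T1 → 1; X → 0; S → S X0; X0 → S X1; X1 → T0 S; X → X X2; X2 → T0 T1; X → S X3; X3 → X S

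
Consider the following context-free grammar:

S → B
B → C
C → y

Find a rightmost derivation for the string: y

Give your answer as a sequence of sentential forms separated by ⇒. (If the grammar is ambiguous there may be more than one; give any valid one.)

S ⇒ B ⇒ C ⇒ y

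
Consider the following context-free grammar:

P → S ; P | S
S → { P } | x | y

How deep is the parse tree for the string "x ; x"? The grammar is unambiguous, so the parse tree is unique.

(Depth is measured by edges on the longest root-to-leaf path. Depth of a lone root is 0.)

3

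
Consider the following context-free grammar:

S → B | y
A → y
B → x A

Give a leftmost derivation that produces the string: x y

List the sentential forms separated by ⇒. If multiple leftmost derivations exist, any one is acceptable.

S ⇒ B ⇒ x A ⇒ x y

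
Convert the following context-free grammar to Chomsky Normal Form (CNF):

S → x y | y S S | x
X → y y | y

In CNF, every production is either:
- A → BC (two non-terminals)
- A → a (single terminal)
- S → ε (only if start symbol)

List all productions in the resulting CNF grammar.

TX → x; TY → y; S → x; X → y; S → TX TY; S → TY X0; X0 → S S; X → TY TY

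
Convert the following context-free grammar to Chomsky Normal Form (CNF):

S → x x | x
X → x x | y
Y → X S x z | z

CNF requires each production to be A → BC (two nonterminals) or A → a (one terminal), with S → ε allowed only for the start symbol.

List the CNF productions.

TX → x; S → x; X → y; TZ → z; Y → z; S → TX TX; X → TX TX; Y → X X0; X0 → S X1; X1 → TX TZ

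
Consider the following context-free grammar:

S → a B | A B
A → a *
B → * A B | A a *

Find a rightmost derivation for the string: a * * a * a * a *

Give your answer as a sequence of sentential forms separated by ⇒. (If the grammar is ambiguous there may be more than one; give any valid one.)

S ⇒ A B ⇒ A * A B ⇒ A * A A a * ⇒ A * A a * a * ⇒ A * a * a * a * ⇒ a * * a * a * a *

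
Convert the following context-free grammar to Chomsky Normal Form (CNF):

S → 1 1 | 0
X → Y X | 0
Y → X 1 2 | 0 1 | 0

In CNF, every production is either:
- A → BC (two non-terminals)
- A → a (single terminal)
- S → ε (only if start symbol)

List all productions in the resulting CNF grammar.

T1 → 1; S → 0; X → 0; T2 → 2; T0 → 0; Y → 0; S → T1 T1; X → Y X; Y → X X0; X0 → T1 T2; Y → T0 T1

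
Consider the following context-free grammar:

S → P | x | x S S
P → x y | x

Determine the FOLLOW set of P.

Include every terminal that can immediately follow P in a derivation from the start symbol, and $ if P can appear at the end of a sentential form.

We compute FOLLOW(P) using the standard algorithm.
FOLLOW(S) starts with {$}.
FIRST(P) = {x}
FIRST(S) = {x}
FOLLOW(P) = {$, x}
FOLLOW(S) = {$, x}
Therefore, FOLLOW(P) = {$, x}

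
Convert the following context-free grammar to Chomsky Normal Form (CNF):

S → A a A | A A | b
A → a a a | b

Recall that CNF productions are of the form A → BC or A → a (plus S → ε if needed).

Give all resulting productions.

TA → a; S → b; A → b; S → A X0; X0 → TA A; S → A A; A → TA X1; X1 → TA TA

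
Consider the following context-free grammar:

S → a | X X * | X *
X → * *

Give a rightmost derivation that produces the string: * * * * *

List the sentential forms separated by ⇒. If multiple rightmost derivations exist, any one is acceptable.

S ⇒ X X * ⇒ X * * * ⇒ * * * * *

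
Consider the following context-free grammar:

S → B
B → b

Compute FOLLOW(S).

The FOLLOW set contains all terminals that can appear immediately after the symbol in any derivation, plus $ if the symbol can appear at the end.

We compute FOLLOW(S) using the standard algorithm.
FOLLOW(S) starts with {$}.
FIRST(B) = {b}
FIRST(S) = {b}
FOLLOW(B) = {$}
FOLLOW(S) = {$}
Therefore, FOLLOW(S) = {$}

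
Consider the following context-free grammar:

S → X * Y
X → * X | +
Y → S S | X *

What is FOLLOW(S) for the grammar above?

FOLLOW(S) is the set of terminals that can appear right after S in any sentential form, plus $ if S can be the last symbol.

We compute FOLLOW(S) using the standard algorithm.
FOLLOW(S) starts with {$}.
FIRST(S) = {*, +}
FIRST(X) = {*, +}
FIRST(Y) = {*, +}
FOLLOW(S) = {$, *, +}
FOLLOW(X) = {*}
FOLLOW(Y) = {$, *, +}
Therefore, FOLLOW(S) = {$, *, +}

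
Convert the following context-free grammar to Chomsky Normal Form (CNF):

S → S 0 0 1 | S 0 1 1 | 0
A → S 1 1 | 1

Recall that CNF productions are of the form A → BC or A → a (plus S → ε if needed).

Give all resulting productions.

T0 → 0; T1 → 1; S → 0; A → 1; S → S X0; X0 → T0 X1; X1 → T0 T1; S → S X2; X2 → T0 X3; X3 → T1 T1; A → S X4; X4 → T1 T1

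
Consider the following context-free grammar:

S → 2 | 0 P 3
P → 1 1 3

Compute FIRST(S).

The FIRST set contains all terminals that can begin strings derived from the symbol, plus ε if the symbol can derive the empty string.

We compute FIRST(S) using the standard algorithm.
FIRST(P) = {1}
FIRST(S) = {0, 2}
Therefore, FIRST(S) = {0, 2}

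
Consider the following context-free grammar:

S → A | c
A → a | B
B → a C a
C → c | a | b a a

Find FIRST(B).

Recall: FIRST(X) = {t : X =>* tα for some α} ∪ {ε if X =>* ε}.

We compute FIRST(B) using the standard algorithm.
FIRST(A) = {a}
FIRST(B) = {a}
FIRST(C) = {a, b, c}
FIRST(S) = {a, c}
Therefore, FIRST(B) = {a}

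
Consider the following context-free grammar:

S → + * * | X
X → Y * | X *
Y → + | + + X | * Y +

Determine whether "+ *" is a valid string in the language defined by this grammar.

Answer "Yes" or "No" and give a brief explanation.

Yes - a valid derivation exists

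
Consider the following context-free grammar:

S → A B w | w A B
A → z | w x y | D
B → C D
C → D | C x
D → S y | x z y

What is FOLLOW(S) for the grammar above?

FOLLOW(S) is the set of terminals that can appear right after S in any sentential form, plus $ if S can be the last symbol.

We compute FOLLOW(S) using the standard algorithm.
FOLLOW(S) starts with {$}.
FIRST(A) = {w, x, z}
FIRST(B) = {w, x, z}
FIRST(C) = {w, x, z}
FIRST(D) = {w, x, z}
FIRST(S) = {w, x, z}
FOLLOW(A) = {w, x, z}
FOLLOW(B) = {$, w, y}
FOLLOW(C) = {w, x, z}
FOLLOW(D) = {$, w, x, y, z}
FOLLOW(S) = {$, y}
Therefore, FOLLOW(S) = {$, y}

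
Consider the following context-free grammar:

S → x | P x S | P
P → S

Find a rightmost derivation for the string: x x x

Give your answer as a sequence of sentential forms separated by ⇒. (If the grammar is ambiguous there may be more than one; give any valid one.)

S ⇒ P x S ⇒ P x x ⇒ S x x ⇒ x x x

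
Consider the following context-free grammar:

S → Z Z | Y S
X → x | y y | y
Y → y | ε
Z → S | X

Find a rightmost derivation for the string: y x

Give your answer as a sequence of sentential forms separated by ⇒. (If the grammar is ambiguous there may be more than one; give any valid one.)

S ⇒ Z Z ⇒ Z X ⇒ Z x ⇒ X x ⇒ y x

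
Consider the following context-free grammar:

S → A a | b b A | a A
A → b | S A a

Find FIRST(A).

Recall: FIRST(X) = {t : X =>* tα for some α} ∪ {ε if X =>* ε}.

We compute FIRST(A) using the standard algorithm.
FIRST(A) = {a, b}
FIRST(S) = {a, b}
Therefore, FIRST(A) = {a, b}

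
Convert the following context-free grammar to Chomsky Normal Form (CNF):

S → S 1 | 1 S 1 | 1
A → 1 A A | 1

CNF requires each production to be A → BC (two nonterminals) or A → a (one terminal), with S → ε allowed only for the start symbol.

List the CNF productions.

T1 → 1; S → 1; A → 1; S → S T1; S → T1 X0; X0 → S T1; A → T1 X1; X1 → A A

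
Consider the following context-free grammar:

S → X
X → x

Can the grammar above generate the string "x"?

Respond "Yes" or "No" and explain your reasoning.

Yes - a valid derivation exists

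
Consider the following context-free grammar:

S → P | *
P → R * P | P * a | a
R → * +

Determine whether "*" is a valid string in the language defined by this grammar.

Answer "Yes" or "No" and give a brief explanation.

Yes - a valid derivation exists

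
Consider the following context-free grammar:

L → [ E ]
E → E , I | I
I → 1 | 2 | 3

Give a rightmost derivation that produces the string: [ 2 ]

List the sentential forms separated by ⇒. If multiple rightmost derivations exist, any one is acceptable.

L ⇒ [ E ] ⇒ [ I ] ⇒ [ 2 ]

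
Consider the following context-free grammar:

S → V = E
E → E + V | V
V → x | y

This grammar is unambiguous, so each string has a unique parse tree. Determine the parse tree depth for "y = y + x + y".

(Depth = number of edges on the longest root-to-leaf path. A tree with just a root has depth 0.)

5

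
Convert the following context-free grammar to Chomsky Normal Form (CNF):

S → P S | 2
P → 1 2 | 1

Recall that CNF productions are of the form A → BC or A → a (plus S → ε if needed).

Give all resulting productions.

S → 2; T1 → 1; T2 → 2; P → 1; S → P S; P → T1 T2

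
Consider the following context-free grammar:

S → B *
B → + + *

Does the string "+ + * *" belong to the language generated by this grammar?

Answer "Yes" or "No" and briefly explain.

Yes - a valid derivation exists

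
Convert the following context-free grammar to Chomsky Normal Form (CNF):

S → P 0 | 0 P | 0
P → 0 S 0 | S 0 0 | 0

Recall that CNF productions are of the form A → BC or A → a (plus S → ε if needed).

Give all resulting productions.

T0 → 0; S → 0; P → 0; S → P T0; S → T0 P; P → T0 X0; X0 → S T0; P → S X1; X1 → T0 T0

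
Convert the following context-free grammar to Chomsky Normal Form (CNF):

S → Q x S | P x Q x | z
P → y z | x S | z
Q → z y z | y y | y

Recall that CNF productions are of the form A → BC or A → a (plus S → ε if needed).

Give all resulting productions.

TX → x; S → z; TY → y; TZ → z; P → z; Q → y; S → Q X0; X0 → TX S; S → P X1; X1 → TX X2; X2 → Q TX; P → TY TZ; P → TX S; Q → TZ X3; X3 → TY TZ; Q → TY TY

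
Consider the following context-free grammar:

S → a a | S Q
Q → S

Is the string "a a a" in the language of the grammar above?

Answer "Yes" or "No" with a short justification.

No - no valid derivation exists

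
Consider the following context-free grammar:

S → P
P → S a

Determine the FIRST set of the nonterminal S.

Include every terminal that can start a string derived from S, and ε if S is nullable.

We compute FIRST(S) using the standard algorithm.
FIRST(P) = {}
FIRST(S) = {}
Therefore, FIRST(S) = {}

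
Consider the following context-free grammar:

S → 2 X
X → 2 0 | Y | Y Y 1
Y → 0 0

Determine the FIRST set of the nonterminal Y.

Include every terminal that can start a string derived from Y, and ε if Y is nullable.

We compute FIRST(Y) using the standard algorithm.
FIRST(S) = {2}
FIRST(X) = {0, 2}
FIRST(Y) = {0}
Therefore, FIRST(Y) = {0}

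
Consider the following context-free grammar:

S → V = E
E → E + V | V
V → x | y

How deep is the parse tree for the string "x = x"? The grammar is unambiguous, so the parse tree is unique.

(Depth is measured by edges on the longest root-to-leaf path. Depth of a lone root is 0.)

3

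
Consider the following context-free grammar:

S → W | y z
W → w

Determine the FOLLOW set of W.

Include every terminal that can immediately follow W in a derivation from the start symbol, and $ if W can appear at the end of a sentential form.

We compute FOLLOW(W) using the standard algorithm.
FOLLOW(S) starts with {$}.
FIRST(S) = {w, y}
FIRST(W) = {w}
FOLLOW(S) = {$}
FOLLOW(W) = {$}
Therefore, FOLLOW(W) = {$}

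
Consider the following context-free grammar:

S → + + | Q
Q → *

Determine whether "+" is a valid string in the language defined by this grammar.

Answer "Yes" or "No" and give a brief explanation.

No - no valid derivation exists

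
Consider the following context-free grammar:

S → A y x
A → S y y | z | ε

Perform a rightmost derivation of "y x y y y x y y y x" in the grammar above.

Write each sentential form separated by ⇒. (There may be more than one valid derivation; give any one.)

S ⇒ A y x ⇒ S y y y x ⇒ A y x y y y x ⇒ S y y y x y y y x ⇒ A y x y y y x y y y x ⇒ y x y y y x y y y x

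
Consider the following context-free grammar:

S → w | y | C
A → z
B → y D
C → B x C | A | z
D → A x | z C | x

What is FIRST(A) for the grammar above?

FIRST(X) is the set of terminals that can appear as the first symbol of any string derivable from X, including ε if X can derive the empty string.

We compute FIRST(A) using the standard algorithm.
FIRST(A) = {z}
FIRST(B) = {y}
FIRST(C) = {y, z}
FIRST(D) = {x, z}
FIRST(S) = {w, y, z}
Therefore, FIRST(A) = {z}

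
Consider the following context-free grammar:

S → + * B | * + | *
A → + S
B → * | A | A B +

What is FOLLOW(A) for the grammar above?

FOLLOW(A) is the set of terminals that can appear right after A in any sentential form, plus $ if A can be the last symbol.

We compute FOLLOW(A) using the standard algorithm.
FOLLOW(S) starts with {$}.
FIRST(A) = {+}
FIRST(B) = {*, +}
FIRST(S) = {*, +}
FOLLOW(A) = {$, *, +}
FOLLOW(B) = {$, *, +}
FOLLOW(S) = {$, *, +}
Therefore, FOLLOW(A) = {$, *, +}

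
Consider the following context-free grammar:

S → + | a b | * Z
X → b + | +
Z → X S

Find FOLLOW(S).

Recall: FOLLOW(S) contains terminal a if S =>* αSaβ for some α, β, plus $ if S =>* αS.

We compute FOLLOW(S) using the standard algorithm.
FOLLOW(S) starts with {$}.
FIRST(S) = {*, +, a}
FIRST(X) = {+, b}
FIRST(Z) = {+, b}
FOLLOW(S) = {$}
FOLLOW(X) = {*, +, a}
FOLLOW(Z) = {$}
Therefore, FOLLOW(S) = {$}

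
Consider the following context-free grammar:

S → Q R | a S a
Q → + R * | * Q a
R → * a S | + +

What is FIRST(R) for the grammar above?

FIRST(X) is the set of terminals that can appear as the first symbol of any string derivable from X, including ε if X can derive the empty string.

We compute FIRST(R) using the standard algorithm.
FIRST(Q) = {*, +}
FIRST(R) = {*, +}
FIRST(S) = {*, +, a}
Therefore, FIRST(R) = {*, +}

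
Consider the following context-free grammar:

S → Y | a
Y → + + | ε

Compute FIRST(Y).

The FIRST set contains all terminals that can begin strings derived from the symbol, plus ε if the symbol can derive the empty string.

We compute FIRST(Y) using the standard algorithm.
FIRST(S) = {+, a, ε}
FIRST(Y) = {+, ε}
Therefore, FIRST(Y) = {+, ε}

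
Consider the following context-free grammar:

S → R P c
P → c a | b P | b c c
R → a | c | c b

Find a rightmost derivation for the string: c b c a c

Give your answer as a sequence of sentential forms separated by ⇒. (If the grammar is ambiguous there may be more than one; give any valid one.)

S ⇒ R P c ⇒ R c a c ⇒ c b c a c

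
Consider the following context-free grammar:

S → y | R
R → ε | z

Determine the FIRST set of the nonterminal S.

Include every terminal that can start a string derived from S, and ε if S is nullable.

We compute FIRST(S) using the standard algorithm.
FIRST(R) = {z, ε}
FIRST(S) = {y, z, ε}
Therefore, FIRST(S) = {y, z, ε}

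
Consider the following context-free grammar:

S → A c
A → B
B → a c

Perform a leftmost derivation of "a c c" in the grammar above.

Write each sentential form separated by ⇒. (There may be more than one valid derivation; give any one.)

S ⇒ A c ⇒ B c ⇒ a c c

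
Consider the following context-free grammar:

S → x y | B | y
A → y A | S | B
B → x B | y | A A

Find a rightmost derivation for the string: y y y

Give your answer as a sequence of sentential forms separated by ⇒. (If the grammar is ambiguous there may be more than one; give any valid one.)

S ⇒ B ⇒ A A ⇒ A y A ⇒ A y S ⇒ A y y ⇒ S y y ⇒ y y y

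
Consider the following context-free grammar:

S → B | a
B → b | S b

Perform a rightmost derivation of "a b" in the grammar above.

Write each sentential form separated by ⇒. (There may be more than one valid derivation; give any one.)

S ⇒ B ⇒ S b ⇒ a b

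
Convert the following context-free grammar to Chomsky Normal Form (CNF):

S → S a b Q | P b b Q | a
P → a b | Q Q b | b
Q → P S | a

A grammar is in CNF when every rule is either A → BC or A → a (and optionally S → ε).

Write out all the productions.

TA → a; TB → b; S → a; P → b; Q → a; S → S X0; X0 → TA X1; X1 → TB Q; S → P X2; X2 → TB X3; X3 → TB Q; P → TA TB; P → Q X4; X4 → Q TB; Q → P S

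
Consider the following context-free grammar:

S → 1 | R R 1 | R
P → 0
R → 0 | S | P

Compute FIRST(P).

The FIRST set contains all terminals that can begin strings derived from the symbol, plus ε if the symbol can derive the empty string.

We compute FIRST(P) using the standard algorithm.
FIRST(P) = {0}
FIRST(R) = {0, 1}
FIRST(S) = {0, 1}
Therefore, FIRST(P) = {0}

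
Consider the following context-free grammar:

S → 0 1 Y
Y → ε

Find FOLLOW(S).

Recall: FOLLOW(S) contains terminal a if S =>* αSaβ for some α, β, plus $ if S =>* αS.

We compute FOLLOW(S) using the standard algorithm.
FOLLOW(S) starts with {$}.
FIRST(S) = {0}
FIRST(Y) = {ε}
FOLLOW(S) = {$}
FOLLOW(Y) = {$}
Therefore, FOLLOW(S) = {$}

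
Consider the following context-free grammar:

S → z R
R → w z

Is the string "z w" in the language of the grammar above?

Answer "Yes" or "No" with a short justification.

No - no valid derivation exists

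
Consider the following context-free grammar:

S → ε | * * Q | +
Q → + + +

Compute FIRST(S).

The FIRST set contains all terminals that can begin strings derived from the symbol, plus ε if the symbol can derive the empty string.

We compute FIRST(S) using the standard algorithm.
FIRST(Q) = {+}
FIRST(S) = {*, +, ε}
Therefore, FIRST(S) = {*, +, ε}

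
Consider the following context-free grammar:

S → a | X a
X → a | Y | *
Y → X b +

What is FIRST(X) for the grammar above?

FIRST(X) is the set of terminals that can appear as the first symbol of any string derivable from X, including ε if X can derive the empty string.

We compute FIRST(X) using the standard algorithm.
FIRST(S) = {*, a}
FIRST(X) = {*, a}
FIRST(Y) = {*, a}
Therefore, FIRST(X) = {*, a}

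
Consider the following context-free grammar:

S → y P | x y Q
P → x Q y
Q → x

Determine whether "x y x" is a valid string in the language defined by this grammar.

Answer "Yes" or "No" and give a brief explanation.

Yes - a valid derivation exists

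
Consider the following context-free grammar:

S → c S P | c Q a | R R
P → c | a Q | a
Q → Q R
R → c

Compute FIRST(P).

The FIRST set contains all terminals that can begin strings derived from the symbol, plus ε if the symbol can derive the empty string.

We compute FIRST(P) using the standard algorithm.
FIRST(P) = {a, c}
FIRST(Q) = {}
FIRST(R) = {c}
FIRST(S) = {c}
Therefore, FIRST(P) = {a, c}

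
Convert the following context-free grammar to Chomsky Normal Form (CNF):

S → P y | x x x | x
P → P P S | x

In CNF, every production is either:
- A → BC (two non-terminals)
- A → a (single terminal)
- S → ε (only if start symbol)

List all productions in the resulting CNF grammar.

TY → y; TX → x; S → x; P → x; S → P TY; S → TX X0; X0 → TX TX; P → P X1; X1 → P S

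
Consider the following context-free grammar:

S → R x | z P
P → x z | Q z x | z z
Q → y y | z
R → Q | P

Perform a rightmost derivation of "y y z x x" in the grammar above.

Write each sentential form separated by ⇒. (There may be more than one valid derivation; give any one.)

S ⇒ R x ⇒ P x ⇒ Q z x x ⇒ y y z x x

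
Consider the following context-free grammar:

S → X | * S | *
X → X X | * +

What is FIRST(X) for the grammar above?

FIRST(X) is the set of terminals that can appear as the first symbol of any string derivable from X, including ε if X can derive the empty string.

We compute FIRST(X) using the standard algorithm.
FIRST(S) = {*}
FIRST(X) = {*}
Therefore, FIRST(X) = {*}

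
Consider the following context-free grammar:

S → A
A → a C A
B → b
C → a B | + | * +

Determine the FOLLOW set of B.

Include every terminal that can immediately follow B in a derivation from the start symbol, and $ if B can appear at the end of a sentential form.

We compute FOLLOW(B) using the standard algorithm.
FOLLOW(S) starts with {$}.
FIRST(A) = {a}
FIRST(B) = {b}
FIRST(C) = {*, +, a}
FIRST(S) = {a}
FOLLOW(A) = {$}
FOLLOW(B) = {a}
FOLLOW(C) = {a}
FOLLOW(S) = {$}
Therefore, FOLLOW(B) = {a}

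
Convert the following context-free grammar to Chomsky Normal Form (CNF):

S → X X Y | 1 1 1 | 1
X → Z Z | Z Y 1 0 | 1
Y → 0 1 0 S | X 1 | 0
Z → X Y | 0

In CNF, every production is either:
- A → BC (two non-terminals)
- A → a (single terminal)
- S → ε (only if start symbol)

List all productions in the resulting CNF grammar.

T1 → 1; S → 1; T0 → 0; X → 1; Y → 0; Z → 0; S → X X0; X0 → X Y; S → T1 X1; X1 → T1 T1; X → Z Z; X → Z X2; X2 → Y X3; X3 → T1 T0; Y → T0 X4; X4 → T1 X5; X5 → T0 S; Y → X T1; Z → X Y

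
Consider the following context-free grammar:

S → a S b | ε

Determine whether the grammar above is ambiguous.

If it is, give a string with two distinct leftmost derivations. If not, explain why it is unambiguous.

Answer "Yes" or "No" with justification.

No - the grammar is unambiguous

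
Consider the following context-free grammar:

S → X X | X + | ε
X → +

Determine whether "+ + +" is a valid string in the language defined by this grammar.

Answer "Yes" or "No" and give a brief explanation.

No - no valid derivation exists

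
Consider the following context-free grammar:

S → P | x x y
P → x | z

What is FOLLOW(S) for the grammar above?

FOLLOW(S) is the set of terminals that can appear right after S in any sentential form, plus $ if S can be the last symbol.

We compute FOLLOW(S) using the standard algorithm.
FOLLOW(S) starts with {$}.
FIRST(P) = {x, z}
FIRST(S) = {x, z}
FOLLOW(P) = {$}
FOLLOW(S) = {$}
Therefore, FOLLOW(S) = {$}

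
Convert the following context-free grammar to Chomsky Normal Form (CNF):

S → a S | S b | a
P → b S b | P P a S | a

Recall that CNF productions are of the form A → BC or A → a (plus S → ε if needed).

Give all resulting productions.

TA → a; TB → b; S → a; P → a; S → TA S; S → S TB; P → TB X0; X0 → S TB; P → P X1; X1 → P X2; X2 → TA S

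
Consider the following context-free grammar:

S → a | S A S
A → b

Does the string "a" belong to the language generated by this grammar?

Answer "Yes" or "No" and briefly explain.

Yes - a valid derivation exists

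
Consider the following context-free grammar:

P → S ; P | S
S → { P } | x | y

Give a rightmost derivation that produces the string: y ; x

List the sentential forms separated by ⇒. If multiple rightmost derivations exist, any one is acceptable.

P ⇒ S ; P ⇒ S ; S ⇒ S ; x ⇒ y ; x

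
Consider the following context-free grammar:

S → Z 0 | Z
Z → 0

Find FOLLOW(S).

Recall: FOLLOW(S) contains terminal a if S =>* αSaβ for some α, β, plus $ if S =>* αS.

We compute FOLLOW(S) using the standard algorithm.
FOLLOW(S) starts with {$}.
FIRST(S) = {0}
FIRST(Z) = {0}
FOLLOW(S) = {$}
FOLLOW(Z) = {$, 0}
Therefore, FOLLOW(S) = {$}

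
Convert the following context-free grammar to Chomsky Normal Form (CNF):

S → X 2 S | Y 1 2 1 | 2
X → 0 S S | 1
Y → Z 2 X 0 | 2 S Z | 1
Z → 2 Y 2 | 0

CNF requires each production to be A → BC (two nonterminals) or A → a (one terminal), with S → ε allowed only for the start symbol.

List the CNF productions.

T2 → 2; T1 → 1; S → 2; T0 → 0; X → 1; Y → 1; Z → 0; S → X X0; X0 → T2 S; S → Y X1; X1 → T1 X2; X2 → T2 T1; X → T0 X3; X3 → S S; Y → Z X4; X4 → T2 X5; X5 → X T0; Y → T2 X6; X6 → S Z; Z → T2 X7; X7 → Y T2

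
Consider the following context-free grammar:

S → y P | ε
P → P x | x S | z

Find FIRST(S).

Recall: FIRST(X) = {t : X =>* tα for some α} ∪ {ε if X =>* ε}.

We compute FIRST(S) using the standard algorithm.
FIRST(P) = {x, z}
FIRST(S) = {y, ε}
Therefore, FIRST(S) = {y, ε}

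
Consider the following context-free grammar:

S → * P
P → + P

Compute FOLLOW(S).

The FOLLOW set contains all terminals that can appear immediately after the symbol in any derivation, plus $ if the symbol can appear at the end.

We compute FOLLOW(S) using the standard algorithm.
FOLLOW(S) starts with {$}.
FIRST(P) = {+}
FIRST(S) = {*}
FOLLOW(P) = {$}
FOLLOW(S) = {$}
Therefore, FOLLOW(S) = {$}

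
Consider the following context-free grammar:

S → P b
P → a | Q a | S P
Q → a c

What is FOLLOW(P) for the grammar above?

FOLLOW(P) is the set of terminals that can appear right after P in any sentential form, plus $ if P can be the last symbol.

We compute FOLLOW(P) using the standard algorithm.
FOLLOW(S) starts with {$}.
FIRST(P) = {a}
FIRST(Q) = {a}
FIRST(S) = {a}
FOLLOW(P) = {b}
FOLLOW(Q) = {a}
FOLLOW(S) = {$, a}
Therefore, FOLLOW(P) = {b}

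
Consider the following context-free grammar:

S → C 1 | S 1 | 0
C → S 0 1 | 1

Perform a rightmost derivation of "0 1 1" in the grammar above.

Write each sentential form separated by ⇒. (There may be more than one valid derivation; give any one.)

S ⇒ S 1 ⇒ S 1 1 ⇒ 0 1 1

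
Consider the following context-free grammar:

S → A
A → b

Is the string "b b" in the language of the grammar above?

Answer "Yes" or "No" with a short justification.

No - no valid derivation exists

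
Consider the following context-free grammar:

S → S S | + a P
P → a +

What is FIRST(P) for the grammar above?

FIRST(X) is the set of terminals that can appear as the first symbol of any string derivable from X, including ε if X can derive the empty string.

We compute FIRST(P) using the standard algorithm.
FIRST(P) = {a}
FIRST(S) = {+}
Therefore, FIRST(P) = {a}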